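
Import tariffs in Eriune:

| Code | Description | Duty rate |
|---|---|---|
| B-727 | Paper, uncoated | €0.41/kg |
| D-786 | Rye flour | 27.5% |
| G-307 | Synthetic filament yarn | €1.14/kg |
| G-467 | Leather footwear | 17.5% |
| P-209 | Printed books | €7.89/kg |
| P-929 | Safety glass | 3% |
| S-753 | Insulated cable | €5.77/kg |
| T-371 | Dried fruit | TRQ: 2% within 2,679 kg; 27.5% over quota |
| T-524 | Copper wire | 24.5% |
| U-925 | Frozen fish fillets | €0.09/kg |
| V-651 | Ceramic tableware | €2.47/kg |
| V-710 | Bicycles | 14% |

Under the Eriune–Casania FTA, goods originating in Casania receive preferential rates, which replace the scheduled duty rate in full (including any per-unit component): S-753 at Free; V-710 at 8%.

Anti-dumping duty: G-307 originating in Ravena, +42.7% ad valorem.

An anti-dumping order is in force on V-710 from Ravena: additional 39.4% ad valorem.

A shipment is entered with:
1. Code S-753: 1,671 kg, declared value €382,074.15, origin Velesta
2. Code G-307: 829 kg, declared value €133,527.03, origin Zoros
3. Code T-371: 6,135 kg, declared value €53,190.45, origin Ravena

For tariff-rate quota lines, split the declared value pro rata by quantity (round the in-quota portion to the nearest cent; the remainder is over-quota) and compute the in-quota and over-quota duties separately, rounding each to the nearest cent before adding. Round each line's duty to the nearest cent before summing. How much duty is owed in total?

Line 1 (S-753, Velesta, 1,671 kg, €382,074.15):
Base rate for S-753 is €5.77/kg.
S-753 has an FTA preferential rate, but origin Velesta is not Casania; base rate stands.
Duty = 1,671 × €5.77 = €9,641.67.
Line 2 (G-307, Zoros, 829 kg, €133,527.03):
Base rate for G-307 is €1.14/kg.
The additional-duty order on G-307 targets Ravena, not Zoros; it does not apply.
Duty = 829 × €1.14 = €945.06.
Line 3 (T-371, Ravena, 6,135 kg, €53,190.45):
Code T-371 is under a tariff-rate quota (threshold 2,679 kg). In-quota: 2,679 kg at 2%; over-quota: 3,456 kg at 27.5%.
Pro-rata value split: in-quota = €53,190.45 × 2,679/6,135 = €23,226.93; over-quota = €53,190.45 − €23,226.93 = €29,963.52.
In-quota duty = €23,226.93 × 2% = €464.54. Over-quota duty = €29,963.52 × 27.5% = €8,239.97.
Line duty = €464.54 + €8,239.97 = €8,704.51.
Total = €9,641.67 + €945.06 + €8,704.51 = €19,291.24.

€19,291.24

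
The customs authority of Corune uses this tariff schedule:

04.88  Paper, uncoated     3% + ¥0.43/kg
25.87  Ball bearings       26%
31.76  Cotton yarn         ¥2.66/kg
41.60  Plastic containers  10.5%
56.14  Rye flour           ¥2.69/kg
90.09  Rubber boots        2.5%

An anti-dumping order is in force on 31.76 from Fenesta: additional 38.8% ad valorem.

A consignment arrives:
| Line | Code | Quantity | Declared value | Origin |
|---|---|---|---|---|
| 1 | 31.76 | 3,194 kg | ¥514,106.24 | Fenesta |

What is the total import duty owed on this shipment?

¥207,969.26

Line 1 (31.76, Fenesta, 3,194 kg, ¥514,106.24):
Base rate for 31.76 is ¥2.66/kg.
Additional duty on 31.76 from Fenesta: +38.8% ad valorem. Applied ad valorem rate = 38.8%.
Duty = ¥514,106.24 × 38.8% + 3,194 × ¥2.66 = ¥207,969.26.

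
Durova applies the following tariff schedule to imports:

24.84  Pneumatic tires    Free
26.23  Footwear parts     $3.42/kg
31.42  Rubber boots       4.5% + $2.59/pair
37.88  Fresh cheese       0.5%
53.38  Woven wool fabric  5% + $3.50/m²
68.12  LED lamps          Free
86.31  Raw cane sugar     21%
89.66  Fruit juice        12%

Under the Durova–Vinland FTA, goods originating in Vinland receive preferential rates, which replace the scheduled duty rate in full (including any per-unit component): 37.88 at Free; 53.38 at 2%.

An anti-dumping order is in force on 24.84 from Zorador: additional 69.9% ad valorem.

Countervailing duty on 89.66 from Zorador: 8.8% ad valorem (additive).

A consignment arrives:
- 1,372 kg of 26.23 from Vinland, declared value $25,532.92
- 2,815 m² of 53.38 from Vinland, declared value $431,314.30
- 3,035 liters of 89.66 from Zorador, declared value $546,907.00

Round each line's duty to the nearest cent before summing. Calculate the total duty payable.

Line 1 (26.23, Vinland, 1,372 kg, $25,532.92):
Base rate for 26.23 is $3.42/kg.
Origin Vinland is the FTA partner but 26.23 is not on the preference list; base rate stands.
Duty = 1,372 × $3.42 = $4,692.24.
Line 2 (53.38, Vinland, 2,815 m², $431,314.30):
Base rate for 53.38 is 5% + $3.50/m².
Origin Vinland qualifies under the Durova–Vinland agreement and 53.38 is covered: preferential rate 2% applies instead.
Duty = $431,314.30 × 2% = $8,626.29.
Line 3 (89.66, Zorador, 3,035 liters, $546,907.00):
Base rate for 89.66 is 12%.
Additional duty on 89.66 from Zorador: +8.8%. Applied ad valorem rate: 12% + 8.8% = 20.8%.
Duty = $546,907.00 × 20.8% = $113,756.66.
Total = $4,692.24 + $8,626.29 + $113,756.66 = $127,075.19.

$127,075.19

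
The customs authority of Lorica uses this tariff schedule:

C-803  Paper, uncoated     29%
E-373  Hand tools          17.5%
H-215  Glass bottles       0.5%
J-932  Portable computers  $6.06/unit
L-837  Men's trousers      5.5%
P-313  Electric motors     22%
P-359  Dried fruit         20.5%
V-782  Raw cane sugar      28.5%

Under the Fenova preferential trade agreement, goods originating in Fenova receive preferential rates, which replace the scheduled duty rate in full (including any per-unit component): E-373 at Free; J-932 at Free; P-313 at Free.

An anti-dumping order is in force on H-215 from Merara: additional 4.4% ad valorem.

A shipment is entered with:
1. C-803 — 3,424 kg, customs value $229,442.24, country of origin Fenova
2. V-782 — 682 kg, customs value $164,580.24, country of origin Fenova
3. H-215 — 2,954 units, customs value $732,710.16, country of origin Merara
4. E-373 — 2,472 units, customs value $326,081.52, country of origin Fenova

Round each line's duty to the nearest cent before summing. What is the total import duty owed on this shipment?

$149,346.42

Line 1 (C-803, Fenova, 3,424 kg, $229,442.24):
Base rate for C-803 is 29%.
Origin Fenova is the FTA partner but C-803 is not on the preference list; base rate stands.
Duty = $229,442.24 × 29% = $66,538.25.
Line 2 (V-782, Fenova, 682 kg, $164,580.24):
Base rate for V-782 is 28.5%.
Origin Fenova is the FTA partner but V-782 is not on the preference list; base rate stands.
Duty = $164,580.24 × 28.5% = $46,905.37.
Line 3 (H-215, Merara, 2,954 units, $732,710.16):
Base rate for H-215 is 0.5%.
Additional duty on H-215 from Merara: +4.4%. Applied ad valorem rate: 0.5% + 4.4% = 4.9%.
Duty = $732,710.16 × 4.9% = $35,902.80.
Line 4 (E-373, Fenova, 2,472 units, $326,081.52):
Base rate for E-373 is 17.5%.
Origin Fenova qualifies under the Lorica–Fenova agreement and E-373 is covered: preferential rate Free applies instead.
Duty = $326,081.52 × 0% = $0.00.
Total = $66,538.25 + $46,905.37 + $35,902.80 + $0.00 = $149,346.42.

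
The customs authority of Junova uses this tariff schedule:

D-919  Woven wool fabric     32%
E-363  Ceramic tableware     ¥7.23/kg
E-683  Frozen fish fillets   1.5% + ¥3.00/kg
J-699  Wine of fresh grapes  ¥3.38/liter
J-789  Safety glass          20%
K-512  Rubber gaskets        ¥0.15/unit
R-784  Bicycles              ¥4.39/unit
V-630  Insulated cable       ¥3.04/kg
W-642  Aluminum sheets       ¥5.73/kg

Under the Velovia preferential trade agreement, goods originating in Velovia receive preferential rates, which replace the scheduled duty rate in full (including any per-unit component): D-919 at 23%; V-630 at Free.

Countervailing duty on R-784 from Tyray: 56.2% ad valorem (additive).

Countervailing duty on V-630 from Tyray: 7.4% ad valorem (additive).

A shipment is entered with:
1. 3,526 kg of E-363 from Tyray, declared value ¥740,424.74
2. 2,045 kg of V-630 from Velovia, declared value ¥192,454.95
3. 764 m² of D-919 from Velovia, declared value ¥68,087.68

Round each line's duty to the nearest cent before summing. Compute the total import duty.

¥41,153.15

Line 1 (E-363, Tyray, 3,526 kg, ¥740,424.74):
Base rate for E-363 is ¥7.23/kg.
Duty = 3,526 × ¥7.23 = ¥25,492.98.
Line 2 (V-630, Velovia, 2,045 kg, ¥192,454.95):
Base rate for V-630 is ¥3.04/kg.
Origin Velovia qualifies under the Junova–Velovia agreement and V-630 is covered: preferential rate Free applies instead.
The additional-duty order on V-630 targets Tyray, not Velovia; it does not apply.
Duty = ¥192,454.95 × 0% = ¥0.00.
Line 3 (D-919, Velovia, 764 m², ¥68,087.68):
Base rate for D-919 is 32%.
Origin Velovia qualifies under the Junova–Velovia agreement and D-919 is covered: preferential rate 23% applies instead.
Duty = ¥68,087.68 × 23% = ¥15,660.17.
Total = ¥25,492.98 + ¥0.00 + ¥15,660.17 = ¥41,153.15.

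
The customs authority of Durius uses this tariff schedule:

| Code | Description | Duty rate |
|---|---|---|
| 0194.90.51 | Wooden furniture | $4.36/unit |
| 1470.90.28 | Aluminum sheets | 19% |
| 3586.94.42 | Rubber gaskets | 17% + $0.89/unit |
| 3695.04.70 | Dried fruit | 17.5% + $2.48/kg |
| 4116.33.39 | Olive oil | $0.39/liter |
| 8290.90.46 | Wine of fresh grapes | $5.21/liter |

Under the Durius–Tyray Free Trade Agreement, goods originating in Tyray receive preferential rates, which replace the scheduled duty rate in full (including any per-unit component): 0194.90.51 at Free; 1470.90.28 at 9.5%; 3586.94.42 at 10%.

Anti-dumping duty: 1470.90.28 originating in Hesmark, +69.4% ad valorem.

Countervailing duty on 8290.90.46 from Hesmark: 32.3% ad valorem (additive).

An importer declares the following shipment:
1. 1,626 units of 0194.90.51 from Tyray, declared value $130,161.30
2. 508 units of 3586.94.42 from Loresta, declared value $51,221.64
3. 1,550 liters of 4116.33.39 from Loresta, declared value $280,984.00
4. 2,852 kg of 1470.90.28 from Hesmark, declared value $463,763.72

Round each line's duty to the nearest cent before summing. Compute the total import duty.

$419,731.43

Line 1 (0194.90.51, Tyray, 1,626 units, $130,161.30):
Base rate for 0194.90.51 is $4.36/unit.
Origin Tyray qualifies under the Durius–Tyray agreement and 0194.90.51 is covered: preferential rate Free applies instead.
Duty = $130,161.30 × 0% = $0.00.
Line 2 (3586.94.42, Loresta, 508 units, $51,221.64):
Base rate for 3586.94.42 is 17% + $0.89/unit.
3586.94.42 has an FTA preferential rate, but origin Loresta is not Tyray; base rate stands.
Duty = $51,221.64 × 17% + 508 × $0.89 = $9,159.80.
Line 3 (4116.33.39, Loresta, 1,550 liters, $280,984.00):
Base rate for 4116.33.39 is $0.39/liter.
Duty = 1,550 × $0.39 = $604.50.
Line 4 (1470.90.28, Hesmark, 2,852 kg, $463,763.72):
Base rate for 1470.90.28 is 19%.
1470.90.28 has an FTA preferential rate, but origin Hesmark is not Tyray; base rate stands.
Additional duty on 1470.90.28 from Hesmark: +69.4%. Applied ad valorem rate: 19% + 69.4% = 88.4%.
Duty = $463,763.72 × 88.4% = $409,967.13.
Total = $0.00 + $9,159.80 + $604.50 + $409,967.13 = $419,731.43.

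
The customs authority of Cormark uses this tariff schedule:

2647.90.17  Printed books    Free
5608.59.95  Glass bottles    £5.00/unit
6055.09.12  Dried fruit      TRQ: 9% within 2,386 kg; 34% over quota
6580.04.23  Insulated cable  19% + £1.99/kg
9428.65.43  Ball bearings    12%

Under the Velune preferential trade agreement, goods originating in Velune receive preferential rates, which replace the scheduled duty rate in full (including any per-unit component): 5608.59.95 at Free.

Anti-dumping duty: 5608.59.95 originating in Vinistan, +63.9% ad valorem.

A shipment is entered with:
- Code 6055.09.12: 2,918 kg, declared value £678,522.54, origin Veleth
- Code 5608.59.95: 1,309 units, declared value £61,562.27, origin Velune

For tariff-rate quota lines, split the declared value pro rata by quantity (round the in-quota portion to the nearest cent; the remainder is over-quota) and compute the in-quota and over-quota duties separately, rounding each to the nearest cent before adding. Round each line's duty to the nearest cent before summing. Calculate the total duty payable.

Line 1 (6055.09.12, Veleth, 2,918 kg, £678,522.54):
Code 6055.09.12 is under a tariff-rate quota (threshold 2,386 kg). In-quota: 2,386 kg at 9%; over-quota: 532 kg at 34%.
Pro-rata value split: in-quota = £678,522.54 × 2,386/2,918 = £554,816.58; over-quota = £678,522.54 − £554,816.58 = £123,705.96.
In-quota duty = £554,816.58 × 9% = £49,933.49. Over-quota duty = £123,705.96 × 34% = £42,060.03.
Line duty = £49,933.49 + £42,060.03 = £91,993.52.
Line 2 (5608.59.95, Velune, 1,309 units, £61,562.27):
Base rate for 5608.59.95 is £5.00/unit.
Origin Velune qualifies under the Cormark–Velune agreement and 5608.59.95 is covered: preferential rate Free applies instead.
The additional-duty order on 5608.59.95 targets Vinistan, not Velune; it does not apply.
Duty = £61,562.27 × 0% = £0.00.
Total = £91,993.52 + £0.00 = £91,993.52.

£91,993.52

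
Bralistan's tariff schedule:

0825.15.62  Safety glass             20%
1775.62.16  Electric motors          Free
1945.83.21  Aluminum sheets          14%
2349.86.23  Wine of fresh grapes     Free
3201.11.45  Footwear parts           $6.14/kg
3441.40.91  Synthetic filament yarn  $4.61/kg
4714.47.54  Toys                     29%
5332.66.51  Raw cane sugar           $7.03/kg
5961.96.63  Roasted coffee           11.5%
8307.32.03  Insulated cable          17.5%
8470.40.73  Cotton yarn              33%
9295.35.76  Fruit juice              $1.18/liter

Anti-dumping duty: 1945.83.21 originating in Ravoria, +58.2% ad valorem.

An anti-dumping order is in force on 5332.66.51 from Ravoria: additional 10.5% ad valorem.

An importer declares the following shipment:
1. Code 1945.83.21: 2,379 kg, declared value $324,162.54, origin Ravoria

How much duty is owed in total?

$234,045.35

Line 1 (1945.83.21, Ravoria, 2,379 kg, $324,162.54):
Base rate for 1945.83.21 is 14%.
Additional duty on 1945.83.21 from Ravoria: +58.2%. Applied ad valorem rate: 14% + 58.2% = 72.2%.
Duty = $324,162.54 × 72.2% = $234,045.35.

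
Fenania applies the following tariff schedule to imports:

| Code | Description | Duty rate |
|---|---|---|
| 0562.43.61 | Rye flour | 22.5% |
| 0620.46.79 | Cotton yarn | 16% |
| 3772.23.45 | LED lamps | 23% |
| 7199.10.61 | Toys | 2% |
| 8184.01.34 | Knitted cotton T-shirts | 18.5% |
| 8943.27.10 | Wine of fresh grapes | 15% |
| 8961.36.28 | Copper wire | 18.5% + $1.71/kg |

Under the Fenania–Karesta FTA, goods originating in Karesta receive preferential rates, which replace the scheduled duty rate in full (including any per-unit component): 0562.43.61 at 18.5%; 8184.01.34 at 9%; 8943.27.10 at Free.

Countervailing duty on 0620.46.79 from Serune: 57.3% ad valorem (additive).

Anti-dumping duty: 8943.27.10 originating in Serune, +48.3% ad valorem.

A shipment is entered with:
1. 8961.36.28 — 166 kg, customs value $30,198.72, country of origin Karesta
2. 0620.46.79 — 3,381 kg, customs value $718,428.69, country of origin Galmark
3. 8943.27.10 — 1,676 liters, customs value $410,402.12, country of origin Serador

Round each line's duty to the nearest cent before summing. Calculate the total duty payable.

Line 1 (8961.36.28, Karesta, 166 kg, $30,198.72):
Base rate for 8961.36.28 is 18.5% + $1.71/kg.
Origin Karesta is the FTA partner but 8961.36.28 is not on the preference list; base rate stands.
Duty = $30,198.72 × 18.5% + 166 × $1.71 = $5,870.62.
Line 2 (0620.46.79, Galmark, 3,381 kg, $718,428.69):
Base rate for 0620.46.79 is 16%.
The additional-duty order on 0620.46.79 targets Serune, not Galmark; it does not apply.
Duty = $718,428.69 × 16% = $114,948.59.
Line 3 (8943.27.10, Serador, 1,676 liters, $410,402.12):
Base rate for 8943.27.10 is 15%.
8943.27.10 has an FTA preferential rate, but origin Serador is not Karesta; base rate stands.
The additional-duty order on 8943.27.10 targets Serune, not Serador; it does not apply.
Duty = $410,402.12 × 15% = $61,560.32.
Total = $5,870.62 + $114,948.59 + $61,560.32 = $182,379.53.

$182,379.53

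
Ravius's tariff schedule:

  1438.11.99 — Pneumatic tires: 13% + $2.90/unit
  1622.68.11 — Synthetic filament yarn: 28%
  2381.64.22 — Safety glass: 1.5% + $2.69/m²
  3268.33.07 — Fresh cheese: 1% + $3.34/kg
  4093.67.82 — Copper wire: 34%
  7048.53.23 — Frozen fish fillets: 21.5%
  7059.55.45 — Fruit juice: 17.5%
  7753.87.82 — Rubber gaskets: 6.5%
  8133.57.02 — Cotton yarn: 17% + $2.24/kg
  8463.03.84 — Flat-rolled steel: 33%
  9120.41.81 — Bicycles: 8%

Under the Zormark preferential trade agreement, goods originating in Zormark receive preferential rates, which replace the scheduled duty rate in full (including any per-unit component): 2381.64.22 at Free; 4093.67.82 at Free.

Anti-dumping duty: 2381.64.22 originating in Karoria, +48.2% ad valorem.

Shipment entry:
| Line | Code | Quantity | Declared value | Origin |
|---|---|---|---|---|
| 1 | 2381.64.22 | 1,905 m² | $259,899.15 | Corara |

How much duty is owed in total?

Line 1 (2381.64.22, Corara, 1,905 m², $259,899.15):
Base rate for 2381.64.22 is 1.5% + $2.69/m².
2381.64.22 has an FTA preferential rate, but origin Corara is not Zormark; base rate stands.
The additional-duty order on 2381.64.22 targets Karoria, not Corara; it does not apply.
Duty = $259,899.15 × 1.5% + 1,905 × $2.69 = $9,022.94.

$9,022.94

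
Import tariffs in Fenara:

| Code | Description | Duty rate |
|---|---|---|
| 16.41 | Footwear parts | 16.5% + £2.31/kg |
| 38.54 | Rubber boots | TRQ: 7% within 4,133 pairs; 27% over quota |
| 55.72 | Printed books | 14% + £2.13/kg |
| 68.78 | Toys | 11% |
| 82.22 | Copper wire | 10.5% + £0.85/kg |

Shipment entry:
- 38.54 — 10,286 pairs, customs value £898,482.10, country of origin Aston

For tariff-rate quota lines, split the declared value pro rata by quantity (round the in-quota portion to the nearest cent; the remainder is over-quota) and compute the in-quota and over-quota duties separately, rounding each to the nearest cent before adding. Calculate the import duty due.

£170,386.66

Line 1 (38.54, Aston, 10,286 pairs, £898,482.10):
Code 38.54 is under a tariff-rate quota (threshold 4,133 pairs). In-quota: 4,133 pairs at 7%; over-quota: 6,153 pairs at 27%.
Pro-rata value split: in-quota = £898,482.10 × 4,133/10,286 = £361,017.55; over-quota = £898,482.10 − £361,017.55 = £537,464.55.
In-quota duty = £361,017.55 × 7% = £25,271.23. Over-quota duty = £537,464.55 × 27% = £145,115.43.
Line duty = £25,271.23 + £145,115.43 = £170,386.66.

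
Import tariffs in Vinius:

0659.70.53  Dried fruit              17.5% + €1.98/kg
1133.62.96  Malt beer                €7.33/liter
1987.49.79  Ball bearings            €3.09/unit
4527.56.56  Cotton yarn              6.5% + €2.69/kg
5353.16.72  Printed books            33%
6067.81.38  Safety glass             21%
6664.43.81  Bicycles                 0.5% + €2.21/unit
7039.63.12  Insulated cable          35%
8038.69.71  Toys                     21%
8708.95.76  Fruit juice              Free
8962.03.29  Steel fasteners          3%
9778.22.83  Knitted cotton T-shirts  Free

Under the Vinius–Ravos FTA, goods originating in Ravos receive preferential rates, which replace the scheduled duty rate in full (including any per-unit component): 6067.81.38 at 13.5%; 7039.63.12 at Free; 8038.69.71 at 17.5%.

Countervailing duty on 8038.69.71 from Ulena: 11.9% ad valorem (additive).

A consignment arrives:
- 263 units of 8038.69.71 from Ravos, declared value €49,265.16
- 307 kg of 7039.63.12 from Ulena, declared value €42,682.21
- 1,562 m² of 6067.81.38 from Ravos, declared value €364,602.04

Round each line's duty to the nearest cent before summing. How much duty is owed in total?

Line 1 (8038.69.71, Ravos, 263 units, €49,265.16):
Base rate for 8038.69.71 is 21%.
Origin Ravos qualifies under the Vinius–Ravos agreement and 8038.69.71 is covered: preferential rate 17.5% applies instead.
The additional-duty order on 8038.69.71 targets Ulena, not Ravos; it does not apply.
Duty = €49,265.16 × 17.5% = €8,621.40.
Line 2 (7039.63.12, Ulena, 307 kg, €42,682.21):
Base rate for 7039.63.12 is 35%.
7039.63.12 has an FTA preferential rate, but origin Ulena is not Ravos; base rate stands.
Duty = €42,682.21 × 35% = €14,938.77.
Line 3 (6067.81.38, Ravos, 1,562 m², €364,602.04):
Base rate for 6067.81.38 is 21%.
Origin Ravos qualifies under the Vinius–Ravos agreement and 6067.81.38 is covered: preferential rate 13.5% applies instead.
Duty = €364,602.04 × 13.5% = €49,221.28.
Total = €8,621.40 + €14,938.77 + €49,221.28 = €72,781.45.

€72,781.45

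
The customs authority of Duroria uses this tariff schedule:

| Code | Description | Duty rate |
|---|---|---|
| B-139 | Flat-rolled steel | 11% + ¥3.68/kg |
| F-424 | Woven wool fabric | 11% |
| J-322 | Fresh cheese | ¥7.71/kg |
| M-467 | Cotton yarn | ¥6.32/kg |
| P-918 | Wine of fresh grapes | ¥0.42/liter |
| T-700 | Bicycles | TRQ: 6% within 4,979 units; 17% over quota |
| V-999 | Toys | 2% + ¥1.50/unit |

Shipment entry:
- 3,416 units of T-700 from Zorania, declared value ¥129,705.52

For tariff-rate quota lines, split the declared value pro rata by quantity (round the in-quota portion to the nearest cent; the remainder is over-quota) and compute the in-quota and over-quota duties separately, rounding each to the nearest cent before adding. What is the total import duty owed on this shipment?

Line 1 (T-700, Zorania, 3,416 units, ¥129,705.52):
Code T-700 is under a tariff-rate quota (threshold 4,979 units). Quantity 3,416 units is within the quota, so the in-quota rate 6% applies to the full value.
Duty = ¥129,705.52 × 6% = ¥7,782.33.

¥7,782.33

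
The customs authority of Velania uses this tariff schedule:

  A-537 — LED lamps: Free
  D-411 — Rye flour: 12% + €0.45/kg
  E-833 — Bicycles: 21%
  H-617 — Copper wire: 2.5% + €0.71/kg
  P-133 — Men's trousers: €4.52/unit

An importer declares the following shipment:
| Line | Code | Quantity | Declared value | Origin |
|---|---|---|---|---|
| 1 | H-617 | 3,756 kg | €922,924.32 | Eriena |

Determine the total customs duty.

€25,739.87

Line 1 (H-617, Eriena, 3,756 kg, €922,924.32):
Base rate for H-617 is 2.5% + €0.71/kg.
Duty = €922,924.32 × 2.5% + 3,756 × €0.71 = €25,739.87.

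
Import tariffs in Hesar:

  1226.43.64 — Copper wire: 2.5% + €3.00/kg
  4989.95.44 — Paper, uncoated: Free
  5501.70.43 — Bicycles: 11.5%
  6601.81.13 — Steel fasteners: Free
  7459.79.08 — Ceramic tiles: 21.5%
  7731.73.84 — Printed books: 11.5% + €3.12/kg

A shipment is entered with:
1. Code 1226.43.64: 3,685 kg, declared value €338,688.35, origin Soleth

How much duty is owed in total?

Line 1 (1226.43.64, Soleth, 3,685 kg, €338,688.35):
Base rate for 1226.43.64 is 2.5% + €3.00/kg.
Duty = €338,688.35 × 2.5% + 3,685 × €3.00 = €19,522.21.

€19,522.21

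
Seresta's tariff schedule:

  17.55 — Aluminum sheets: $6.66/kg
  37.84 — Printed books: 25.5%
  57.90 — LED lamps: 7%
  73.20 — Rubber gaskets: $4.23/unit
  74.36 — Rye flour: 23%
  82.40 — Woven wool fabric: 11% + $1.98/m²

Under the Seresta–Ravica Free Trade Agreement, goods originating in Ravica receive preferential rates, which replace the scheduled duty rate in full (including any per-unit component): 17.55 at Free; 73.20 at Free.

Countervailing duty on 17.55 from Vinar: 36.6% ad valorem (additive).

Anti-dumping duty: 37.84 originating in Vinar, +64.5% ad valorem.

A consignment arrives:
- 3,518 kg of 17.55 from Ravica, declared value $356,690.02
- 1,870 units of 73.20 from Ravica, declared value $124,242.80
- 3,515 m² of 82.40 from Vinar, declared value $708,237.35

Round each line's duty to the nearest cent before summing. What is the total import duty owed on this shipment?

$84,865.81

Line 1 (17.55, Ravica, 3,518 kg, $356,690.02):
Base rate for 17.55 is $6.66/kg.
Origin Ravica qualifies under the Seresta–Ravica agreement and 17.55 is covered: preferential rate Free applies instead.
The additional-duty order on 17.55 targets Vinar, not Ravica; it does not apply.
Duty = $356,690.02 × 0% = $0.00.
Line 2 (73.20, Ravica, 1,870 units, $124,242.80):
Base rate for 73.20 is $4.23/unit.
Origin Ravica qualifies under the Seresta–Ravica agreement and 73.20 is covered: preferential rate Free applies instead.
Duty = $124,242.80 × 0% = $0.00.
Line 3 (82.40, Vinar, 3,515 m², $708,237.35):
Base rate for 82.40 is 11% + $1.98/m².
Duty = $708,237.35 × 11% + 3,515 × $1.98 = $84,865.81.
Total = $0.00 + $0.00 + $84,865.81 = $84,865.81.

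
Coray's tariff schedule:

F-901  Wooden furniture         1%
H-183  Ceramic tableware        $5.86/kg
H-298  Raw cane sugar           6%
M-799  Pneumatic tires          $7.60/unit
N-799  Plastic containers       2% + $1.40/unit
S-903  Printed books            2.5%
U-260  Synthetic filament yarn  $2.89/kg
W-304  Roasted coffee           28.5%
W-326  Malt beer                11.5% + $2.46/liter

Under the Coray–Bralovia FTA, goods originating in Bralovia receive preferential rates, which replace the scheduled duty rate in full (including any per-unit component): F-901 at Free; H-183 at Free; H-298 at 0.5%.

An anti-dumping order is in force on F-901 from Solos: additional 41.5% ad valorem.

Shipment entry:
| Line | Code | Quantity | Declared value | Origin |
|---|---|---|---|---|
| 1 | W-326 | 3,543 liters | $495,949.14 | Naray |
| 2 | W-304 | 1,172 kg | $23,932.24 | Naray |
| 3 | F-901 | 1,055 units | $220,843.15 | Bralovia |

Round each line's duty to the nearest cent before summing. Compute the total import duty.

Line 1 (W-326, Naray, 3,543 liters, $495,949.14):
Base rate for W-326 is 11.5% + $2.46/liter.
Duty = $495,949.14 × 11.5% + 3,543 × $2.46 = $65,749.93.
Line 2 (W-304, Naray, 1,172 kg, $23,932.24):
Base rate for W-304 is 28.5%.
Duty = $23,932.24 × 28.5% = $6,820.69.
Line 3 (F-901, Bralovia, 1,055 units, $220,843.15):
Base rate for F-901 is 1%.
Origin Bralovia qualifies under the Coray–Bralovia agreement and F-901 is covered: preferential rate Free applies instead.
The additional-duty order on F-901 targets Solos, not Bralovia; it does not apply.
Duty = $220,843.15 × 0% = $0.00.
Total = $65,749.93 + $6,820.69 + $0.00 = $72,570.62.

$72,570.62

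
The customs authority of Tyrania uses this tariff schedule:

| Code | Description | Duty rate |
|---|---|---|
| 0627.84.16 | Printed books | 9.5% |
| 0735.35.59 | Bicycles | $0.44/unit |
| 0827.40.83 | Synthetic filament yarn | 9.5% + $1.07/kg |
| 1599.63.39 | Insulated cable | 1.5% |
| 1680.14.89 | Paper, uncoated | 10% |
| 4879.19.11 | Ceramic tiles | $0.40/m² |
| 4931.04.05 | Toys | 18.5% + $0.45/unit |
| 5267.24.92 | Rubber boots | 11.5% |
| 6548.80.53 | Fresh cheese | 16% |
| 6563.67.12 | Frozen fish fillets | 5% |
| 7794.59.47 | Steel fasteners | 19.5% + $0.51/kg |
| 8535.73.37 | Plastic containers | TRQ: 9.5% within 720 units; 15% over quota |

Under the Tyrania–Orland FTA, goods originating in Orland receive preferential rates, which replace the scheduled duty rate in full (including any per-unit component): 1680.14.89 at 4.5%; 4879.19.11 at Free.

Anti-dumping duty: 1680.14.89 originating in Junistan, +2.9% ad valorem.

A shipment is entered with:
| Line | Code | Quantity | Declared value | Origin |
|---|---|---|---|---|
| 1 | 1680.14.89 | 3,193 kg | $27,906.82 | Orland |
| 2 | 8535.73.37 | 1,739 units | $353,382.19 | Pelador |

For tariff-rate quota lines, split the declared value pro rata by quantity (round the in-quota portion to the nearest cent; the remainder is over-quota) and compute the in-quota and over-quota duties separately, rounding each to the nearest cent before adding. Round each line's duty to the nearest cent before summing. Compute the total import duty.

Line 1 (1680.14.89, Orland, 3,193 kg, $27,906.82):
Base rate for 1680.14.89 is 10%.
Origin Orland qualifies under the Tyrania–Orland agreement and 1680.14.89 is covered: preferential rate 4.5% applies instead.
The additional-duty order on 1680.14.89 targets Junistan, not Orland; it does not apply.
Duty = $27,906.82 × 4.5% = $1,255.81.
Line 2 (8535.73.37, Pelador, 1,739 units, $353,382.19):
Code 8535.73.37 is under a tariff-rate quota (threshold 720 units). In-quota: 720 units at 9.5%; over-quota: 1,019 units at 15%.
Pro-rata value split: in-quota = $353,382.19 × 720/1,739 = $146,311.20; over-quota = $353,382.19 − $146,311.20 = $207,070.99.
In-quota duty = $146,311.20 × 9.5% = $13,899.56. Over-quota duty = $207,070.99 × 15% = $31,060.65.
Line duty = $13,899.56 + $31,060.65 = $44,960.21.
Total = $1,255.81 + $44,960.21 = $46,216.02.

$46,216.02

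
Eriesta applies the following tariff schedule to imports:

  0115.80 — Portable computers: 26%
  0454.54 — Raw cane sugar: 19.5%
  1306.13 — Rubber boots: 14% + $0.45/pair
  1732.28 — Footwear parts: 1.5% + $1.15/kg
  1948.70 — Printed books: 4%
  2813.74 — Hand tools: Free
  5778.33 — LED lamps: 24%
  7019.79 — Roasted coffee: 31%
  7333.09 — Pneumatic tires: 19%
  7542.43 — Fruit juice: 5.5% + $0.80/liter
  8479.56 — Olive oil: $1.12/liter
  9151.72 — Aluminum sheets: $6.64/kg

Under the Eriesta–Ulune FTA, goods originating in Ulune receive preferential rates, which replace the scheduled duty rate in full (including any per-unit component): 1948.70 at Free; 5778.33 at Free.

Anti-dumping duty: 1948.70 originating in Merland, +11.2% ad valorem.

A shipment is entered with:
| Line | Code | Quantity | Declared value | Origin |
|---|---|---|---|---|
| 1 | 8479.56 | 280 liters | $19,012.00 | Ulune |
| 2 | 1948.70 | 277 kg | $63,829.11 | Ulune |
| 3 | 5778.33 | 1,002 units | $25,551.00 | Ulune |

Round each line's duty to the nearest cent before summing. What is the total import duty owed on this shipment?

$313.60

Line 1 (8479.56, Ulune, 280 liters, $19,012.00):
Base rate for 8479.56 is $1.12/liter.
Origin Ulune is the FTA partner but 8479.56 is not on the preference list; base rate stands.
Duty = 280 × $1.12 = $313.60.
Line 2 (1948.70, Ulune, 277 kg, $63,829.11):
Base rate for 1948.70 is 4%.
Origin Ulune qualifies under the Eriesta–Ulune agreement and 1948.70 is covered: preferential rate Free applies instead.
The additional-duty order on 1948.70 targets Merland, not Ulune; it does not apply.
Duty = $63,829.11 × 0% = $0.00.
Line 3 (5778.33, Ulune, 1,002 units, $25,551.00):
Base rate for 5778.33 is 24%.
Origin Ulune qualifies under the Eriesta–Ulune agreement and 5778.33 is covered: preferential rate Free applies instead.
Duty = $25,551.00 × 0% = $0.00.
Total = $313.60 + $0.00 + $0.00 = $313.60.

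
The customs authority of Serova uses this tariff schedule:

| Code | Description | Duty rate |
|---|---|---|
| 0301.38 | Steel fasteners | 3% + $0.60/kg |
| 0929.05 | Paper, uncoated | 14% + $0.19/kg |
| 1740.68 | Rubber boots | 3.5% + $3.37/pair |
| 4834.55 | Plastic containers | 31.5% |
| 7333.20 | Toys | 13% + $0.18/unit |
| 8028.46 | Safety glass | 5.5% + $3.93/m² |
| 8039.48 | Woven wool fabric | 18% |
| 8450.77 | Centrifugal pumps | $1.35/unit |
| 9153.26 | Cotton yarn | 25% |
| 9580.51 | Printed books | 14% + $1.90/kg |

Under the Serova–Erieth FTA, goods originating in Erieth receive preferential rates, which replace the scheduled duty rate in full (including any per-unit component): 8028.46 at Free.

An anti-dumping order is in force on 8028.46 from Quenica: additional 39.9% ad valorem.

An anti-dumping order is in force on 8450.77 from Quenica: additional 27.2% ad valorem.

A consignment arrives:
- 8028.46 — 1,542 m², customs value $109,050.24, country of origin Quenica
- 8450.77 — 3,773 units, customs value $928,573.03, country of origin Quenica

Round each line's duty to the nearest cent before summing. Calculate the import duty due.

$313,234.28

Line 1 (8028.46, Quenica, 1,542 m², $109,050.24):
Base rate for 8028.46 is 5.5% + $3.93/m².
8028.46 has an FTA preferential rate, but origin Quenica is not Erieth; base rate stands.
Additional duty on 8028.46 from Quenica: +39.9%. Applied ad valorem rate: 5.5% + 39.9% = 45.4%.
Duty = $109,050.24 × 45.4% + 1,542 × $3.93 = $55,568.87.
Line 2 (8450.77, Quenica, 3,773 units, $928,573.03):
Base rate for 8450.77 is $1.35/unit.
Additional duty on 8450.77 from Quenica: +27.2% ad valorem. Applied ad valorem rate = 27.2%.
Duty = $928,573.03 × 27.2% + 3,773 × $1.35 = $257,665.41.
Total = $55,568.87 + $257,665.41 = $313,234.28.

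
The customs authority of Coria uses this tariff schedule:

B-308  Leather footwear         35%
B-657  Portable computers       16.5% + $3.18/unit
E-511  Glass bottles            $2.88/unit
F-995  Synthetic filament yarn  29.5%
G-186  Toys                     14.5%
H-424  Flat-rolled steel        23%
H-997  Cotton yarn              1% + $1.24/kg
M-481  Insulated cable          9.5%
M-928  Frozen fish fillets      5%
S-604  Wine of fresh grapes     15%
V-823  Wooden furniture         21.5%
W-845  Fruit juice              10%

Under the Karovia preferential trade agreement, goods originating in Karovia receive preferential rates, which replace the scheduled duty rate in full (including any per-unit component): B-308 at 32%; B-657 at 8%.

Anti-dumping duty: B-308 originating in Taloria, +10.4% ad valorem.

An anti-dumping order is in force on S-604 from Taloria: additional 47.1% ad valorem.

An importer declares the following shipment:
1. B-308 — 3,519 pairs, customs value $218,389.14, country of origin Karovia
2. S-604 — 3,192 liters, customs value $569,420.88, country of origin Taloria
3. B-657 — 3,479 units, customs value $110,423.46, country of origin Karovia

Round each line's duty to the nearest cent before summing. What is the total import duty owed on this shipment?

Line 1 (B-308, Karovia, 3,519 pairs, $218,389.14):
Base rate for B-308 is 35%.
Origin Karovia qualifies under the Coria–Karovia agreement and B-308 is covered: preferential rate 32% applies instead.
The additional-duty order on B-308 targets Taloria, not Karovia; it does not apply.
Duty = $218,389.14 × 32% = $69,884.52.
Line 2 (S-604, Taloria, 3,192 liters, $569,420.88):
Base rate for S-604 is 15%.
Additional duty on S-604 from Taloria: +47.1%. Applied ad valorem rate: 15% + 47.1% = 62.1%.
Duty = $569,420.88 × 62.1% = $353,610.37.
Line 3 (B-657, Karovia, 3,479 units, $110,423.46):
Base rate for B-657 is 16.5% + $3.18/unit.
Origin Karovia qualifies under the Coria–Karovia agreement and B-657 is covered: preferential rate 8% applies instead.
Duty = $110,423.46 × 8% = $8,833.88.
Total = $69,884.52 + $353,610.37 + $8,833.88 = $432,328.77.

$432,328.77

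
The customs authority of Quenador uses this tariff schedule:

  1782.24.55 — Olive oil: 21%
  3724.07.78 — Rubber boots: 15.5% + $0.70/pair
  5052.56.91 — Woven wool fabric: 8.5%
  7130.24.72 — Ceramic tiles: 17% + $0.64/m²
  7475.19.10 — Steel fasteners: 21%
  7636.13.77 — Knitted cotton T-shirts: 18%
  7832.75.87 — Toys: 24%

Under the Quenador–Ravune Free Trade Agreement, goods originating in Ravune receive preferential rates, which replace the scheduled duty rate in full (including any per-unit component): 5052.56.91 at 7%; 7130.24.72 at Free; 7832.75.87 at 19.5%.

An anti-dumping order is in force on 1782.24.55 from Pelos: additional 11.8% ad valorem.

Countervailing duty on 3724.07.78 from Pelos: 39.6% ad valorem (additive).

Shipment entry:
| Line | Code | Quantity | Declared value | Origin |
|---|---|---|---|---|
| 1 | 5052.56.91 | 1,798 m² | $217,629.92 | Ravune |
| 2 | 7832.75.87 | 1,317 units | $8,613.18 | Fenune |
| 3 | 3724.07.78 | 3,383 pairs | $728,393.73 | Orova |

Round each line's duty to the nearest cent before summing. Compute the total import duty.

$132,570.38

Line 1 (5052.56.91, Ravune, 1,798 m², $217,629.92):
Base rate for 5052.56.91 is 8.5%.
Origin Ravune qualifies under the Quenador–Ravune agreement and 5052.56.91 is covered: preferential rate 7% applies instead.
Duty = $217,629.92 × 7% = $15,234.09.
Line 2 (7832.75.87, Fenune, 1,317 units, $8,613.18):
Base rate for 7832.75.87 is 24%.
7832.75.87 has an FTA preferential rate, but origin Fenune is not Ravune; base rate stands.
Duty = $8,613.18 × 24% = $2,067.16.
Line 3 (3724.07.78, Orova, 3,383 pairs, $728,393.73):
Base rate for 3724.07.78 is 15.5% + $0.70/pair.
The additional-duty order on 3724.07.78 targets Pelos, not Orova; it does not apply.
Duty = $728,393.73 × 15.5% + 3,383 × $0.70 = $115,269.13.
Total = $15,234.09 + $2,067.16 + $115,269.13 = $132,570.38.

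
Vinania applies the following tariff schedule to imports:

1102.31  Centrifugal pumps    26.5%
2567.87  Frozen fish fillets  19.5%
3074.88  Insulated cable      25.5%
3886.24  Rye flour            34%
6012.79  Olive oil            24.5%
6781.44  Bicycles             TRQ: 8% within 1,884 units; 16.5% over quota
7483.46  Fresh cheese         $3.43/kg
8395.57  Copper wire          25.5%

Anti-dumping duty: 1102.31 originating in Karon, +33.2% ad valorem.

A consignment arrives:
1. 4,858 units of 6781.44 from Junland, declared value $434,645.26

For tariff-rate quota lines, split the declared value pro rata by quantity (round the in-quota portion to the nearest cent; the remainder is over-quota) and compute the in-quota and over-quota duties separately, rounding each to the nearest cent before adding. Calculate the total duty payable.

$57,388.74

Line 1 (6781.44, Junland, 4,858 units, $434,645.26):
Code 6781.44 is under a tariff-rate quota (threshold 1,884 units). In-quota: 1,884 units at 8%; over-quota: 2,974 units at 16.5%.
Pro-rata value split: in-quota = $434,645.26 × 1,884/4,858 = $168,561.48; over-quota = $434,645.26 − $168,561.48 = $266,083.78.
In-quota duty = $168,561.48 × 8% = $13,484.92. Over-quota duty = $266,083.78 × 16.5% = $43,903.82.
Line duty = $13,484.92 + $43,903.82 = $57,388.74.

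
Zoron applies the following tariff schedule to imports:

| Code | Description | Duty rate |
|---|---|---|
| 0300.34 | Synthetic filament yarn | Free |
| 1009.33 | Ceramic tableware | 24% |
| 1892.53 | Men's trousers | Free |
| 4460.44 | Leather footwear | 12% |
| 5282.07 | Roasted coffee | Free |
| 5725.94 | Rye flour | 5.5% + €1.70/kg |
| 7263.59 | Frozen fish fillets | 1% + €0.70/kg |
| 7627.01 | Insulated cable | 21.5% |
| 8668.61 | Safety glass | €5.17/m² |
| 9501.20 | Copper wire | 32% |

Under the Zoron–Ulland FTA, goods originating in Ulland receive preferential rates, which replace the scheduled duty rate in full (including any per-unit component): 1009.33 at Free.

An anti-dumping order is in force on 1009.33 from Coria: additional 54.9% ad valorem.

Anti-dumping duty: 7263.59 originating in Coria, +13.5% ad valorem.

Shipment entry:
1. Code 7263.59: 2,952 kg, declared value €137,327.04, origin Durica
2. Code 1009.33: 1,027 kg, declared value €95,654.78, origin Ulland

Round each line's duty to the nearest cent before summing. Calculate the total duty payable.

Line 1 (7263.59, Durica, 2,952 kg, €137,327.04):
Base rate for 7263.59 is 1% + €0.70/kg.
The additional-duty order on 7263.59 targets Coria, not Durica; it does not apply.
Duty = €137,327.04 × 1% + 2,952 × €0.70 = €3,439.67.
Line 2 (1009.33, Ulland, 1,027 kg, €95,654.78):
Base rate for 1009.33 is 24%.
Origin Ulland qualifies under the Zoron–Ulland agreement and 1009.33 is covered: preferential rate Free applies instead.
The additional-duty order on 1009.33 targets Coria, not Ulland; it does not apply.
Duty = €95,654.78 × 0% = €0.00.
Total = €3,439.67 + €0.00 = €3,439.67.

€3,439.67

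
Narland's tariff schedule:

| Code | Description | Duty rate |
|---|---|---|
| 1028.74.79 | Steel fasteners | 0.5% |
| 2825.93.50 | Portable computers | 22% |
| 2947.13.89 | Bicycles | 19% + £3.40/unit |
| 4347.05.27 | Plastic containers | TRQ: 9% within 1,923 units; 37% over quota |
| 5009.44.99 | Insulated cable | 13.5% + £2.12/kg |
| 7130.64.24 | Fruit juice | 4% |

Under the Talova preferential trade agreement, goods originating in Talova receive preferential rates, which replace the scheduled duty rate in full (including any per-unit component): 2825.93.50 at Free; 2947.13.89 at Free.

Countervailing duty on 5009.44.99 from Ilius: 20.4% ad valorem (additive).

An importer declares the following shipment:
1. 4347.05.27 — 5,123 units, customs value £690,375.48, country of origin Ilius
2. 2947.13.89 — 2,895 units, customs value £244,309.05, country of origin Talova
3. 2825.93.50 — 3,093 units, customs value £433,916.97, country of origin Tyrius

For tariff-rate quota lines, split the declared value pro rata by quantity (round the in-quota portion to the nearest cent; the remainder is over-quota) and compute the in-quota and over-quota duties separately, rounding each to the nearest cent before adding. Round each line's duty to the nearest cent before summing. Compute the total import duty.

£278,340.48

Line 1 (4347.05.27, Ilius, 5,123 units, £690,375.48):
Code 4347.05.27 is under a tariff-rate quota (threshold 1,923 units). In-quota: 1,923 units at 9%; over-quota: 3,200 units at 37%.
Pro-rata value split: in-quota = £690,375.48 × 1,923/5,123 = £259,143.48; over-quota = £690,375.48 − £259,143.48 = £431,232.00.
In-quota duty = £259,143.48 × 9% = £23,322.91. Over-quota duty = £431,232.00 × 37% = £159,555.84.
Line duty = £23,322.91 + £159,555.84 = £182,878.75.
Line 2 (2947.13.89, Talova, 2,895 units, £244,309.05):
Base rate for 2947.13.89 is 19% + £3.40/unit.
Origin Talova qualifies under the Narland–Talova agreement and 2947.13.89 is covered: preferential rate Free applies instead.
Duty = £244,309.05 × 0% = £0.00.
Line 3 (2825.93.50, Tyrius, 3,093 units, £433,916.97):
Base rate for 2825.93.50 is 22%.
2825.93.50 has an FTA preferential rate, but origin Tyrius is not Talova; base rate stands.
Duty = £433,916.97 × 22% = £95,461.73.
Total = £182,878.75 + £0.00 + £95,461.73 = £278,340.48.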